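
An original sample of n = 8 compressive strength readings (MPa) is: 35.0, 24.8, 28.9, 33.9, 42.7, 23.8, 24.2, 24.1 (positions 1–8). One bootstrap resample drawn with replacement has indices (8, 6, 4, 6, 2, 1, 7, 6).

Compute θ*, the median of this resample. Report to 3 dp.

Resample values: 24.1, 23.8, 33.9, 23.8, 24.8, 35.0, 24.2, 23.8.
Sorted: 23.8, 23.8, 23.8, 24.1, 24.2, 24.8, 33.9, 35.0
Median = average of the two middle values = 24.150

θ* = 24.150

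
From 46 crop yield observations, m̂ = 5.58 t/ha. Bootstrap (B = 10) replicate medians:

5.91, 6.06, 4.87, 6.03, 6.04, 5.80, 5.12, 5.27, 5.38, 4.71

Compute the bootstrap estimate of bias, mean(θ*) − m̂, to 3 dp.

mean(θ*) = (5.91 + 6.06 + 4.87 + 6.03 + 6.04 + 5.80 + 5.12 + 5.27 + 5.38 + 4.71) / 10 = 5.5190
bias = 5.5190 − 5.58

bias = −0.061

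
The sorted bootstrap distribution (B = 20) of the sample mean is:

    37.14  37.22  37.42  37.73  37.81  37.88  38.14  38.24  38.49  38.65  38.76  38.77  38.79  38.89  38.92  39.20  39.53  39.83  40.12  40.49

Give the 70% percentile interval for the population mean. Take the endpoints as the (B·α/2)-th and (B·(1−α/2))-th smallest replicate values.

(37.42, 39.53)

α = 0.30; lower rank = 20 × 0.150 = 3; upper rank = 20 × 0.850 = 17.
The 3rd smallest replicate is 37.42; the 17th is 39.53.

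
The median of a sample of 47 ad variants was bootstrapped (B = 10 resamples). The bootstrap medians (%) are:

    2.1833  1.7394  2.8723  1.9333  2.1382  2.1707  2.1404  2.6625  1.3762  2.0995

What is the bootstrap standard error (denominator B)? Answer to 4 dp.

SE* = 0.4000

Bootstrap SE is the standard deviation of the 10 replicate medians.
Mean of replicates: (2.1833 + 1.7394 + 2.8723 + 1.9333 + 2.1382 + 2.1707 + 2.1404 + 2.6625 + 1.3762 + 2.0995) / 10 = 21.315800 / 10 = 2.131580
Sum of squared deviations: (+0.051720)² + (−0.392180)² + (+0.740720)² + (−0.198280)² + (+0.006620)² + (+0.039120)² + (+0.008820)² + (+0.530920)² + (−0.755380)² + (−0.032080)² = 1.599617
Variance = 1.599617 / 10 = 0.159962
SE* = √0.159962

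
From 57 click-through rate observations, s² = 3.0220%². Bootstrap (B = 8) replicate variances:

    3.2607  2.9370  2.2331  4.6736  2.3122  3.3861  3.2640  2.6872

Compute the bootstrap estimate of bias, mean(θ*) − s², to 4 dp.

mean(θ*) = (3.2607 + 2.9370 + 2.2331 + 4.6736 + 2.3122 + 3.3861 + 3.2640 + 2.6872) / 8 = 3.09424
bias = 3.09424 − 3.0220

bias = +0.0722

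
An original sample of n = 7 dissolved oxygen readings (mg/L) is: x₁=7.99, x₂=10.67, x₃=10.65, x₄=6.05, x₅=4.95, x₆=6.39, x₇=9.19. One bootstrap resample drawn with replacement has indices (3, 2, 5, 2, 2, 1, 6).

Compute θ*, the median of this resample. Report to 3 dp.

θ* = 10.650

Resample values: 10.65, 10.67, 4.95, 10.67, 10.67, 7.99, 6.39.
Sorted: 4.95, 6.39, 7.99, 10.65, 10.67, 10.67, 10.67
Median = middle value = 10.650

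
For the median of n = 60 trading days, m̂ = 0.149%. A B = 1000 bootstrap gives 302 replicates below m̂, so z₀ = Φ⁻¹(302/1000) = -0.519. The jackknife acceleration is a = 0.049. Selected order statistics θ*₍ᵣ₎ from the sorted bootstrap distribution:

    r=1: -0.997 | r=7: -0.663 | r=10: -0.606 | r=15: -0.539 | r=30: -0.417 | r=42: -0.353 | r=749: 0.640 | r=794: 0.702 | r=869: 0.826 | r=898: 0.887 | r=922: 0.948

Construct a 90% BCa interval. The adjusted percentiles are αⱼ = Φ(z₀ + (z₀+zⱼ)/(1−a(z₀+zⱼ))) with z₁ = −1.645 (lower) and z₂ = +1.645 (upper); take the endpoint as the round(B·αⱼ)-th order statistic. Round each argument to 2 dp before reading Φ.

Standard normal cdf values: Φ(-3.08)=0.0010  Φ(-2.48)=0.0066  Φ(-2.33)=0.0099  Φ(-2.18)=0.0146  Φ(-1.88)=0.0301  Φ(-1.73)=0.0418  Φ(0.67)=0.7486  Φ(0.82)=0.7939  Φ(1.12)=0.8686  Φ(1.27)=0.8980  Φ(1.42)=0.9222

Lower: z₀ + z₁ = -0.519 + (-1.645) = -2.164; 1 − a(z₀+z₁) = 1 − (0.049)(-2.164) = 1.1060; argument = -0.519 + (-2.164)/1.1060 = -2.4755 → -2.48.
α₁ = Φ(-2.48) = 0.0066; rank = round(1000 × 0.0066) = 7; θ*₍7₎ = -0.663.
Upper: z₀ + z₂ = 1.126; 1 − a(z₀+z₂) = 0.9448; argument = 0.6728 → 0.67; α₂ = 0.7486; rank = 749; θ*₍749₎ = 0.640.

(-0.663, 0.640)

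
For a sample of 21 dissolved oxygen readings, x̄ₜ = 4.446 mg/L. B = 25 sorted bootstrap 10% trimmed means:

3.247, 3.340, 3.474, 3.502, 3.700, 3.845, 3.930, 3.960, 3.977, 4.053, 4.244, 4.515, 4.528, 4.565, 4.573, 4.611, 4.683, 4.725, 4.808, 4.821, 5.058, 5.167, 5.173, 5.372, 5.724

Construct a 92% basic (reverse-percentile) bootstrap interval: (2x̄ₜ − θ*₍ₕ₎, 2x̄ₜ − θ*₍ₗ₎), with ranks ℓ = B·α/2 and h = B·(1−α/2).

(3.520, 5.645)

Percentile endpoints at ranks 1 and 24: θ*₍1₎ = 3.247, θ*₍24₎ = 5.372.
Basic interval reflects these around x̄ₜ:
  lower = 2 × 4.446 − 5.372 = 3.520
  upper = 2 × 4.446 − 3.247 = 5.645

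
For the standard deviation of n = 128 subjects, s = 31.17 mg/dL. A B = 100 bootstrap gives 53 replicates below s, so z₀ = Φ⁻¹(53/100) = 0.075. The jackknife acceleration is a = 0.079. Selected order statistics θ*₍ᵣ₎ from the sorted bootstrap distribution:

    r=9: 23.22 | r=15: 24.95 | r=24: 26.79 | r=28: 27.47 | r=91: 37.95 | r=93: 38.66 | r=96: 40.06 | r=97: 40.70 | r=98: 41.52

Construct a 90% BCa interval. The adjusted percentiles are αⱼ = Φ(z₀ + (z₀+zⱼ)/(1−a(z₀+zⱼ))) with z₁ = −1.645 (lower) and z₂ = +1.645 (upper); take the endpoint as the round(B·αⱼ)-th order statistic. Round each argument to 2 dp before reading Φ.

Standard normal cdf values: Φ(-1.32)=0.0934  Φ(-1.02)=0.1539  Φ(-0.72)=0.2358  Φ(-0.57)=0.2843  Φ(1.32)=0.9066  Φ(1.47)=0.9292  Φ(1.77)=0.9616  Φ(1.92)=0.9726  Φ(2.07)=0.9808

(23.22, 41.52)

Lower: z₀ + z₁ = 0.075 + (-1.645) = -1.570; 1 − a(z₀+z₁) = 1 − (0.079)(-1.570) = 1.1240; argument = 0.075 + (-1.570)/1.1240 = -1.3218 → -1.32.
α₁ = Φ(-1.32) = 0.0934; rank = round(100 × 0.0934) = 9; θ*₍9₎ = 23.22.
Upper: z₀ + z₂ = 1.720; 1 − a(z₀+z₂) = 0.8641; argument = 2.0655 → 2.07; α₂ = 0.9808; rank = 98; θ*₍98₎ = 41.52.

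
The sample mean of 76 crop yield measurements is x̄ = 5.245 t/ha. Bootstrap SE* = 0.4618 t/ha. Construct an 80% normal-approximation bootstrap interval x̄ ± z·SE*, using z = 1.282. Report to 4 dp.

Margin = 1.282 × 0.4618 = 0.59203
Interval: 5.245 ± 0.59203

(4.6530, 5.8370)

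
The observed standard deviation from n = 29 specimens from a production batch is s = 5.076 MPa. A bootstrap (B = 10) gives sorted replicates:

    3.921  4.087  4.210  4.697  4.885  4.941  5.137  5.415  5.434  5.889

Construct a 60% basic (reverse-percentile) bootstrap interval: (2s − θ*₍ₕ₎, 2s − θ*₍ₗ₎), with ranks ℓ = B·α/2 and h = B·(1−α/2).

Percentile endpoints at ranks 2 and 8: θ*₍2₎ = 4.087, θ*₍8₎ = 5.415.
Basic interval reflects these around s:
  lower = 2 × 5.076 − 5.415 = 4.737
  upper = 2 × 5.076 − 4.087 = 6.065

(4.737, 6.065)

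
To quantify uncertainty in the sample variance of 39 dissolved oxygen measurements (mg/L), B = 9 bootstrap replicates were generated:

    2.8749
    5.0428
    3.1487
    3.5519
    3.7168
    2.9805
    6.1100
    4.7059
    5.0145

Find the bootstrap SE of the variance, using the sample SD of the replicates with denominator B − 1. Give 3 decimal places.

Bootstrap SE is the standard deviation of the 9 replicate variances.
Mean of replicates: (2.8749 + 5.0428 + 3.1487 + 3.5519 + 3.7168 + 2.9805 + 6.1100 + 4.7059 + 5.0145) / 9 = 37.14600 / 9 = 4.12733
Sum of squared deviations: (−1.25243)² + (+0.91547)² + (−0.97863)² + (−0.57543)² + (−0.41053)² + (−1.14683)² + (+1.98267)² + (+0.57857)² + (+0.88717)² = 10.23205
Variance = 10.23205 / 8 = 1.27901
SE* = √1.27901

SE* = 1.131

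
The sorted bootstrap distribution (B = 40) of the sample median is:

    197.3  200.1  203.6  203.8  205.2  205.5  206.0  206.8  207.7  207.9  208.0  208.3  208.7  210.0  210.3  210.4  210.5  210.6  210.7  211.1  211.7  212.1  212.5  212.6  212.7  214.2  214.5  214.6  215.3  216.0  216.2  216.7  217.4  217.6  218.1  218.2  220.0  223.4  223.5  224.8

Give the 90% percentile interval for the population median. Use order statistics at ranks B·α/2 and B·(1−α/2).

α = 0.10; lower rank = 40 × 0.050 = 2; upper rank = 40 × 0.950 = 38.
The 2nd smallest replicate is 200.1; the 38th is 223.4.

(200.1, 223.4)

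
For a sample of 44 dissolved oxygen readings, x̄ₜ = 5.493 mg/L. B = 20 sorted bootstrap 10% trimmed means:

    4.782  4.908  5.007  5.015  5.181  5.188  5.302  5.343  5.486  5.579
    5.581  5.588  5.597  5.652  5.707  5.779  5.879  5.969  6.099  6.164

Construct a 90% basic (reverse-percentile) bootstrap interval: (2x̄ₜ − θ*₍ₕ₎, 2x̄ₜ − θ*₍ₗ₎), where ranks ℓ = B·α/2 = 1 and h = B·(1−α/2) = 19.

Percentile endpoints at ranks 1 and 19: θ*₍1₎ = 4.782, θ*₍19₎ = 6.099.
Basic interval reflects these around x̄ₜ:
  lower = 2 × 5.493 − 6.099 = 4.887
  upper = 2 × 5.493 − 4.782 = 6.204

(4.887, 6.204)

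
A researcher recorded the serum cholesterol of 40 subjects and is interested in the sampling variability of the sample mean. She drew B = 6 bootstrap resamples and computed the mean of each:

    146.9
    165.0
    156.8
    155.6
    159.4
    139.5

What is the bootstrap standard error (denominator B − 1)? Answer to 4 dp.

Bootstrap SE is the standard deviation of the 6 replicate means.
Mean of replicates: (146.9 + 165.0 + 156.8 + 155.6 + 159.4 + 139.5) / 6 = 923.20000 / 6 = 153.86667
Sum of squared deviations: (−6.96667)² + (+11.13333)² + (+2.93333)² + (+1.73333)² + (+5.53333)² + (−14.36667)² = 421.11333
Variance = 421.11333 / 5 = 84.22267
SE* = √84.22267

SE* = 9.1773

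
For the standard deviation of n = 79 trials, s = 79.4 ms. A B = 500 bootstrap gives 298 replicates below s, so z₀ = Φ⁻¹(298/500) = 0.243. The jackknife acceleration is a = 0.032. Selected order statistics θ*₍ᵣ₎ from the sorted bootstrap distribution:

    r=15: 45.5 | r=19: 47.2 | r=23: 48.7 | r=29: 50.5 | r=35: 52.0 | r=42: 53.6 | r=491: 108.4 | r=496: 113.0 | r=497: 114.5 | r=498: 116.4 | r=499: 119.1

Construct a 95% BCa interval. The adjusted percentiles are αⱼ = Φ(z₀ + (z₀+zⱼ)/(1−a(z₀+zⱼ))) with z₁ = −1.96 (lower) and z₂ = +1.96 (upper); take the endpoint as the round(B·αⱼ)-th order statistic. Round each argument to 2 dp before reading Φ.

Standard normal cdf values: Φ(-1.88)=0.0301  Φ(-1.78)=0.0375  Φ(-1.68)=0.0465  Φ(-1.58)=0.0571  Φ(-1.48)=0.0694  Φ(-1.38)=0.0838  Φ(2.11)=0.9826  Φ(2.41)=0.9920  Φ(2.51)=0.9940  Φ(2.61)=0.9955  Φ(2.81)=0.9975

Lower: z₀ + z₁ = 0.243 + (-1.960) = -1.717; 1 − a(z₀+z₁) = 1 − (0.032)(-1.717) = 1.0549; argument = 0.243 + (-1.717)/1.0549 = -1.3846 → -1.38.
α₁ = Φ(-1.38) = 0.0838; rank = round(500 × 0.0838) = 42; θ*₍42₎ = 53.6.
Upper: z₀ + z₂ = 2.203; 1 − a(z₀+z₂) = 0.9295; argument = 2.6131 → 2.61; α₂ = 0.9955; rank = 498; θ*₍498₎ = 116.4.

(53.6, 116.4)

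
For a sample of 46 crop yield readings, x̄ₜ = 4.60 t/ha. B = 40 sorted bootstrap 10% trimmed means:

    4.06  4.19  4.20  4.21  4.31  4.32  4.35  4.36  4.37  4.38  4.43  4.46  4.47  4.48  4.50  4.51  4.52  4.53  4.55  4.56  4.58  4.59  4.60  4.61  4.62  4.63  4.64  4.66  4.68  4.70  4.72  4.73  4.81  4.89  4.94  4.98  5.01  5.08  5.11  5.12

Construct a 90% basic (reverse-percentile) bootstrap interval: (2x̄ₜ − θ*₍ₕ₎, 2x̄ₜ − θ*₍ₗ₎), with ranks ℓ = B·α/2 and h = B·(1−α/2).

(4.12, 5.01)

Percentile endpoints at ranks 2 and 38: θ*₍2₎ = 4.19, θ*₍38₎ = 5.08.
Basic interval reflects these around x̄ₜ:
  lower = 2 × 4.60 − 5.08 = 4.12
  upper = 2 × 4.60 − 4.19 = 5.01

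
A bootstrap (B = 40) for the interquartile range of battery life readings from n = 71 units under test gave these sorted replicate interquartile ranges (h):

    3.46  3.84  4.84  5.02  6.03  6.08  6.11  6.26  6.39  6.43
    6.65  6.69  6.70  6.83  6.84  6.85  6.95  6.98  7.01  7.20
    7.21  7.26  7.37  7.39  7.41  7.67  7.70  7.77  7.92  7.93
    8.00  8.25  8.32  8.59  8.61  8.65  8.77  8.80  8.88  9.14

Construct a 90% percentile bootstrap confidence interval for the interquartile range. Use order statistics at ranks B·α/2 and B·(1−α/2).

(3.84, 8.80)

α = 0.10; lower rank = 40 × 0.050 = 2; upper rank = 40 × 0.950 = 38.
The 2nd smallest replicate is 3.84; the 38th is 8.80.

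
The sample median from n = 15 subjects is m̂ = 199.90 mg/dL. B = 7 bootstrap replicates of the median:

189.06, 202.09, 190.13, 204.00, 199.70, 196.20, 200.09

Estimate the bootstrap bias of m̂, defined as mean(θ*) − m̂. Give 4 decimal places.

mean(θ*) = (189.06 + 202.09 + 190.13 + 204.00 + 199.70 + 196.20 + 200.09) / 7 = 197.32429
bias = 197.32429 − 199.90

bias = −2.5757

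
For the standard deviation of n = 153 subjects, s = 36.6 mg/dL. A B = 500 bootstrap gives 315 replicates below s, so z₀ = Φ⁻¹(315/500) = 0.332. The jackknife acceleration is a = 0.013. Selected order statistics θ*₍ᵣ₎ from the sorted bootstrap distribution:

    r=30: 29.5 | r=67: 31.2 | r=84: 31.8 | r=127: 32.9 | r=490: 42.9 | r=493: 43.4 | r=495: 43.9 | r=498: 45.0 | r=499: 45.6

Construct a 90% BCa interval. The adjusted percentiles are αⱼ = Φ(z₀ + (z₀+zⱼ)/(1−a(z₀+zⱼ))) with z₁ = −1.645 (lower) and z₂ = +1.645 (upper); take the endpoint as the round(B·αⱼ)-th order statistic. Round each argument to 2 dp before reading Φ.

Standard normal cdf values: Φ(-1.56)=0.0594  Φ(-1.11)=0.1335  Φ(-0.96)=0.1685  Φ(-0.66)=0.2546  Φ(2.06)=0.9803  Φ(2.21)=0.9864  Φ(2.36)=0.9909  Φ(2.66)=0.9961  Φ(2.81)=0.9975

Lower: z₀ + z₁ = 0.332 + (-1.645) = -1.313; 1 − a(z₀+z₁) = 1 − (0.013)(-1.313) = 1.0171; argument = 0.332 + (-1.313)/1.0171 = -0.9590 → -0.96.
α₁ = Φ(-0.96) = 0.1685; rank = round(500 × 0.1685) = 84; θ*₍84₎ = 31.8.
Upper: z₀ + z₂ = 1.977; 1 − a(z₀+z₂) = 0.9743; argument = 2.3612 → 2.36; α₂ = 0.9909; rank = 495; θ*₍495₎ = 43.9.

(31.8, 43.9)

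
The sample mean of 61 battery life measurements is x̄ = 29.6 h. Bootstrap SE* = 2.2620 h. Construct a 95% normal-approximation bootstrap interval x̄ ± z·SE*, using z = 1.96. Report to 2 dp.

(25.17, 34.03)

Margin = 1.96 × 2.2620 = 4.434
Interval: 29.6 ± 4.434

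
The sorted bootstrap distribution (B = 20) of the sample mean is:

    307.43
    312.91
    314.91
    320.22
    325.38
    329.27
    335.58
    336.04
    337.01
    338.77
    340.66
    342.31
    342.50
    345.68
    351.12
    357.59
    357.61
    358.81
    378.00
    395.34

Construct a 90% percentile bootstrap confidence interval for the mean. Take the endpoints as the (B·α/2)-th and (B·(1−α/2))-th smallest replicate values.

(307.43, 378.00)

α = 0.10; lower rank = 20 × 0.050 = 1; upper rank = 20 × 0.950 = 19.
The 1st smallest replicate is 307.43; the 19th is 378.00.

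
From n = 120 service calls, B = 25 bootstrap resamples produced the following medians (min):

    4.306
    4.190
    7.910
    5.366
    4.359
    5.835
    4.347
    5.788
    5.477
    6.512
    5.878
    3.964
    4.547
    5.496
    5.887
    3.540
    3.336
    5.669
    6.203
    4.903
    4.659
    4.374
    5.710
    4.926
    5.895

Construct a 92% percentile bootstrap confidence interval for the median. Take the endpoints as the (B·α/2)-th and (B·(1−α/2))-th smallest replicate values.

Sorted replicates: 3.336, 3.540, 3.964, 4.190, 4.306, 4.347, 4.359, 4.374, 4.547, 4.659, 4.903, 4.926, 5.366, 5.477, 5.496, 5.669, 5.710, 5.788, 5.835, 5.878, 5.887, 5.895, 6.203, 6.512, 7.910
α = 0.08; lower rank = 25 × 0.040 = 1; upper rank = 25 × 0.960 = 24.
The 1st smallest replicate is 3.336; the 24th is 6.512.

(3.336, 6.512)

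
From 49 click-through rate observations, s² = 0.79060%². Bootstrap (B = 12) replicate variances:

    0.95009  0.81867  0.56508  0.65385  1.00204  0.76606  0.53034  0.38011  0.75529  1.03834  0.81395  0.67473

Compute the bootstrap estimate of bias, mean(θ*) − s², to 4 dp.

mean(θ*) = (0.95009 + 0.81867 + 0.56508 + 0.65385 + 1.00204 + 0.76606 + 0.53034 + 0.38011 + 0.75529 + 1.03834 + 0.81395 + 0.67473) / 12 = 0.74571
bias = 0.74571 − 0.79060

bias = −0.0449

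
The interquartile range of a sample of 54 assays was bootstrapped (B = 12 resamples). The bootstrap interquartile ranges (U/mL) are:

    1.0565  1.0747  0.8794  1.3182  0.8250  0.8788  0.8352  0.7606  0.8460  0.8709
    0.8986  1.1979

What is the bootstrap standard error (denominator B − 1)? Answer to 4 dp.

Bootstrap SE is the standard deviation of the 12 replicate interquartile ranges.
Mean of replicates: (1.0565 + 1.0747 + 0.8794 + 1.3182 + 0.8250 + 0.8788 + 0.8352 + 0.7606 + 0.8460 + 0.8709 + 0.8986 + 1.1979) / 12 = 11.44180 / 12 = 0.95348
Sum of squared deviations: (+0.10302)² + (+0.12122)² + (−0.07408)² + (+0.36472)² + (−0.12848)² + (−0.07468)² + (−0.11828)² + (−0.19288)² + (−0.10748)² + (−0.08258)² + (−0.05488)² + (+0.24442)² = 0.31822
Variance = 0.31822 / 11 = 0.02893
SE* = √0.02893

SE* = 0.1701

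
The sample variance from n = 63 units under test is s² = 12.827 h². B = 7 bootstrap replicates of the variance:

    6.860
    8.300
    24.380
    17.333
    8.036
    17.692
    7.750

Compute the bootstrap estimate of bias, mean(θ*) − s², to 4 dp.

bias = +0.0803

mean(θ*) = (6.860 + 8.300 + 24.380 + 17.333 + 8.036 + 17.692 + 7.750) / 7 = 12.90729
bias = 12.90729 − 12.827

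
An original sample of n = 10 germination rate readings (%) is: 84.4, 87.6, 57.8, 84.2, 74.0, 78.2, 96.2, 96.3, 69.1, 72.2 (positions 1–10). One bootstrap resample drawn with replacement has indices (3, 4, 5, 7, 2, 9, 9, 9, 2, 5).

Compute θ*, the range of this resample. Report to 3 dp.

Resample values: 57.8, 84.2, 74.0, 96.2, 87.6, 69.1, 69.1, 69.1, 87.6, 74.0.
Range = 96.2 − 57.8 = 38.400

θ* = 38.400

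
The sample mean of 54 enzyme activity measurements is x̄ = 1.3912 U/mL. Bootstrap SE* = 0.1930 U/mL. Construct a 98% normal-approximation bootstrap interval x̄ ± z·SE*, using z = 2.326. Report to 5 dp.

(0.94228, 1.84012)

Margin = 2.326 × 0.1930 = 0.448918
Interval: 1.3912 ± 0.448918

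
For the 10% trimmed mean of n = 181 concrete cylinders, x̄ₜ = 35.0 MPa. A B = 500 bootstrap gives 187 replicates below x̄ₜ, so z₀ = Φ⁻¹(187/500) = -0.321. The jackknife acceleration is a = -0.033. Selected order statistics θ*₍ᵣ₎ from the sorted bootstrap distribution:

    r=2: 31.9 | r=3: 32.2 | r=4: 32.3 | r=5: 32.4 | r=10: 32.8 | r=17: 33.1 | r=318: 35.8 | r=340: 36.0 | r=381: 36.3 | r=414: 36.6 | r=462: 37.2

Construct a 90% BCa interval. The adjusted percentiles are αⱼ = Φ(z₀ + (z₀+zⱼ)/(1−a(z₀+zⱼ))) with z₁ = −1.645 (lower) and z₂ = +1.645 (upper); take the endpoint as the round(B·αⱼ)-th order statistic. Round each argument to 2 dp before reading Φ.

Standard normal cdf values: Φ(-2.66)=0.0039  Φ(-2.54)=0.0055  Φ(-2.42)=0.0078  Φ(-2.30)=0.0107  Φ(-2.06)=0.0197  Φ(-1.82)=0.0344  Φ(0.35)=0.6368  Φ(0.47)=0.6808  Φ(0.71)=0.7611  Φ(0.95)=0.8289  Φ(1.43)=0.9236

(32.3, 36.6)

Lower: z₀ + z₁ = -0.321 + (-1.645) = -1.966; 1 − a(z₀+z₁) = 1 − (-0.033)(-1.966) = 0.9351; argument = -0.321 + (-1.966)/0.9351 = -2.4234 → -2.42.
α₁ = Φ(-2.42) = 0.0078; rank = round(500 × 0.0078) = 4; θ*₍4₎ = 32.3.
Upper: z₀ + z₂ = 1.324; 1 − a(z₀+z₂) = 1.0437; argument = 0.9476 → 0.95; α₂ = 0.8289; rank = 414; θ*₍414₎ = 36.6.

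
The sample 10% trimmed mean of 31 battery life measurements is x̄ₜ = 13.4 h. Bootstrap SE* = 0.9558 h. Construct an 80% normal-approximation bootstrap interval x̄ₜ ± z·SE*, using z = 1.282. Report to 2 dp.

(12.17, 14.63)

Margin = 1.282 × 0.9558 = 1.225
Interval: 13.4 ± 1.225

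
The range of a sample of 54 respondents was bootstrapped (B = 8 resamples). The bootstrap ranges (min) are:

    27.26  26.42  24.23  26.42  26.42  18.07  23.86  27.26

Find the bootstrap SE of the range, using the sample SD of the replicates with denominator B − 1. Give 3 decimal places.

Bootstrap SE is the standard deviation of the 8 replicate ranges.
Mean of replicates: (27.26 + 26.42 + 24.23 + 26.42 + 26.42 + 18.07 + 23.86 + 27.26) / 8 = 199.9400 / 8 = 24.9925
Sum of squared deviations: (+2.2675)² + (+1.4275)² + (−0.7625)² + (+1.4275)² + (+1.4275)² + (−6.9225)² + (−1.1325)² + (+2.2675)² = 66.1814
Variance = 66.1814 / 7 = 9.4545
SE* = √9.4545

SE* = 3.075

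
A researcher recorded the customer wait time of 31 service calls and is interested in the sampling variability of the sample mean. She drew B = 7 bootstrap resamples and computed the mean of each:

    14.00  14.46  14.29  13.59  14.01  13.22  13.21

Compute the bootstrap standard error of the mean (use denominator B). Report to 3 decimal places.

SE* = 0.460

Bootstrap SE is the standard deviation of the 7 replicate means.
Mean of replicates: (14.00 + 14.46 + 14.29 + 13.59 + 14.01 + 13.22 + 13.21) / 7 = 96.7800 / 7 = 13.8257
Sum of squared deviations: (+0.1743)² + (+0.6343)² + (+0.4643)² + (−0.2357)² + (+0.1843)² + (−0.6057)² + (−0.6157)² = 1.4838
Variance = 1.4838 / 7 = 0.2120
SE* = √0.2120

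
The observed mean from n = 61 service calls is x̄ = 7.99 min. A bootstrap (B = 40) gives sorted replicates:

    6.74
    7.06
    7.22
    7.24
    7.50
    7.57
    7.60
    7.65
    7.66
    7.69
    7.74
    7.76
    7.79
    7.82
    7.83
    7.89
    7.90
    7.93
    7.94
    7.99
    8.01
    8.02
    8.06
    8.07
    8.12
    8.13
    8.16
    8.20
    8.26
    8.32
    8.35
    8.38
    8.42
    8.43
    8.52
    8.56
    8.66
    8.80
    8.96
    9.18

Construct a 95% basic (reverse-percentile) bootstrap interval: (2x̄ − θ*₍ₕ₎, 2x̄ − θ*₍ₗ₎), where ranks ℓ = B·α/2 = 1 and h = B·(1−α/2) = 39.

(7.02, 9.24)

Percentile endpoints at ranks 1 and 39: θ*₍1₎ = 6.74, θ*₍39₎ = 8.96.
Basic interval reflects these around x̄:
  lower = 2 × 7.99 − 8.96 = 7.02
  upper = 2 × 7.99 − 6.74 = 9.24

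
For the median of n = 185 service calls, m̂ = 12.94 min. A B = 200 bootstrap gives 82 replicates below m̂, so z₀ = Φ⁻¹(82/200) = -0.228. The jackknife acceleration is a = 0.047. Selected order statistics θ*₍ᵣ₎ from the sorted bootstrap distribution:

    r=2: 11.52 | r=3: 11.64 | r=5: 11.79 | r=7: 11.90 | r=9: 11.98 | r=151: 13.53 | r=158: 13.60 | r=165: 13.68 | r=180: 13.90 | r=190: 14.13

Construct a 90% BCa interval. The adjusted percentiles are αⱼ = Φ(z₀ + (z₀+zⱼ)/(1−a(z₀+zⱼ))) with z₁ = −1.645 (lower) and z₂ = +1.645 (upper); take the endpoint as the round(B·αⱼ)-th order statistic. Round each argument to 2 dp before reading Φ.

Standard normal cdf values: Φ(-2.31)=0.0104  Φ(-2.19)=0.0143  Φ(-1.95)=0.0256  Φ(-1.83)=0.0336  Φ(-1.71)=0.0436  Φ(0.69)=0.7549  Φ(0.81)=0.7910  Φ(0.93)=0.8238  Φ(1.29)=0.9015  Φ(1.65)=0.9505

Lower: z₀ + z₁ = -0.228 + (-1.645) = -1.873; 1 − a(z₀+z₁) = 1 − (0.047)(-1.873) = 1.0880; argument = -0.228 + (-1.873)/1.0880 = -1.9495 → -1.95.
α₁ = Φ(-1.95) = 0.0256; rank = round(200 × 0.0256) = 5; θ*₍5₎ = 11.79.
Upper: z₀ + z₂ = 1.417; 1 − a(z₀+z₂) = 0.9334; argument = 1.2901 → 1.29; α₂ = 0.9015; rank = 180; θ*₍180₎ = 13.90.

(11.79, 13.90)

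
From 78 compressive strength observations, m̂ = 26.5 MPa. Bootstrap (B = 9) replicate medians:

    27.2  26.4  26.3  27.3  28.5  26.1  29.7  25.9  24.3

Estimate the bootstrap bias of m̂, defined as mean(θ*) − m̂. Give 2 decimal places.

bias = +0.36

mean(θ*) = (27.2 + 26.4 + 26.3 + 27.3 + 28.5 + 26.1 + 29.7 + 25.9 + 24.3) / 9 = 26.856
bias = 26.856 − 26.5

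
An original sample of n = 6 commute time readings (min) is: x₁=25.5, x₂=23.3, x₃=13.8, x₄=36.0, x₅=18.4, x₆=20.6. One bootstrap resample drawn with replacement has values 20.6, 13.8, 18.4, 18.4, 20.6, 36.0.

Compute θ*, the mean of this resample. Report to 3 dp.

Mean = (20.6 + 13.8 + 18.4 + 18.4 + 20.6 + 36.0) / 6 = 127.80 / 6 = 21.300

θ* = 21.300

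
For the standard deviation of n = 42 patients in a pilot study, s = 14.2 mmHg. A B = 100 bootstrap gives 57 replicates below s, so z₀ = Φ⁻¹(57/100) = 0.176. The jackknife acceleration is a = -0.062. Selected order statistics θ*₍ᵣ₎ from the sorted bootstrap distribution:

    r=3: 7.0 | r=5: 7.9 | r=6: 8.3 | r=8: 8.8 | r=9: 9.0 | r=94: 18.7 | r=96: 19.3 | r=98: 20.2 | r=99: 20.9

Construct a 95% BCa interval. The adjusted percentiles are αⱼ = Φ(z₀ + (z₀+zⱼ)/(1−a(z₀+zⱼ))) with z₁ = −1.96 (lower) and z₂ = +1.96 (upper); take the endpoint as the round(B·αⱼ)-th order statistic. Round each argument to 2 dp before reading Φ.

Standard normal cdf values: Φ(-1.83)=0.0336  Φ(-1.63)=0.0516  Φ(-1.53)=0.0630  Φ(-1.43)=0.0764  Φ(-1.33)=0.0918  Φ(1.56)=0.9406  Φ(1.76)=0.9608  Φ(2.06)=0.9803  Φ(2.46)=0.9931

(7.0, 20.2)

Lower: z₀ + z₁ = 0.176 + (-1.960) = -1.784; 1 − a(z₀+z₁) = 1 − (-0.062)(-1.784) = 0.8894; argument = 0.176 + (-1.784)/0.8894 = -1.8299 → -1.83.
α₁ = Φ(-1.83) = 0.0336; rank = round(100 × 0.0336) = 3; θ*₍3₎ = 7.0.
Upper: z₀ + z₂ = 2.136; 1 − a(z₀+z₂) = 1.1324; argument = 2.0622 → 2.06; α₂ = 0.9803; rank = 98; θ*₍98₎ = 20.2.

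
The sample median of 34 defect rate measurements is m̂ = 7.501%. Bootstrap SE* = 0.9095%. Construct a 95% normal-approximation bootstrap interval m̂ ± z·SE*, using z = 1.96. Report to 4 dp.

(5.7184, 9.2836)

Margin = 1.96 × 0.9095 = 1.78262
Interval: 7.501 ± 1.78262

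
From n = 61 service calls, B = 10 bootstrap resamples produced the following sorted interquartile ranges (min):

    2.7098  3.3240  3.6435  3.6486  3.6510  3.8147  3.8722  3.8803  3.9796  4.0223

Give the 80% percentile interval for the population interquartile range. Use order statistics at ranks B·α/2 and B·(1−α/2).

α = 0.20; lower rank = 10 × 0.100 = 1; upper rank = 10 × 0.900 = 9.
The 1st smallest replicate is 2.7098; the 9th is 3.9796.

(2.7098, 3.9796)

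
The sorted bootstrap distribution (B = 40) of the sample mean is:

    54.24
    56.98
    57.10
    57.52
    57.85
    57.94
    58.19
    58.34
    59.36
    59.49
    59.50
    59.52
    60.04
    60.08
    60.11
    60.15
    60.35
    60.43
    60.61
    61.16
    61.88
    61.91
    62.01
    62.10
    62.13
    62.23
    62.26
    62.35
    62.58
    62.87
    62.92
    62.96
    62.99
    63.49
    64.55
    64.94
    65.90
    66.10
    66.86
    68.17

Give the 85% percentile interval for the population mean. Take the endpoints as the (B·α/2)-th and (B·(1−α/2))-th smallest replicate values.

(57.10, 65.90)

α = 0.15; lower rank = 40 × 0.075 = 3; upper rank = 40 × 0.925 = 37.
The 3rd smallest replicate is 57.10; the 37th is 65.90.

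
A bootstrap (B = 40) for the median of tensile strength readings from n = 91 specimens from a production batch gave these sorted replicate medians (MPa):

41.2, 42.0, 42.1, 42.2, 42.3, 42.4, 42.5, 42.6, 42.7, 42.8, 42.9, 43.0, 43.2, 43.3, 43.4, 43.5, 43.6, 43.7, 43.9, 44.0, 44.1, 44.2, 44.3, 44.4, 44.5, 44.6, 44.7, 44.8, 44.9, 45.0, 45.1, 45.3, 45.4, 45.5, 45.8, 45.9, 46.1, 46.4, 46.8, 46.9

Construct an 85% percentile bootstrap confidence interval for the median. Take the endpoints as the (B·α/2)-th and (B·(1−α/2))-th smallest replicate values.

α = 0.15; lower rank = 40 × 0.075 = 3; upper rank = 40 × 0.925 = 37.
The 3rd smallest replicate is 42.1; the 37th is 46.1.

(42.1, 46.1)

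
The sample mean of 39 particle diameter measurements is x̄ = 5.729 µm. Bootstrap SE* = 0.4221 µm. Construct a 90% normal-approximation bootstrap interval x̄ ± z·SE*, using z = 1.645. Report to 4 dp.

Margin = 1.645 × 0.4221 = 0.69435
Interval: 5.729 ± 0.69435

(5.0346, 6.4234)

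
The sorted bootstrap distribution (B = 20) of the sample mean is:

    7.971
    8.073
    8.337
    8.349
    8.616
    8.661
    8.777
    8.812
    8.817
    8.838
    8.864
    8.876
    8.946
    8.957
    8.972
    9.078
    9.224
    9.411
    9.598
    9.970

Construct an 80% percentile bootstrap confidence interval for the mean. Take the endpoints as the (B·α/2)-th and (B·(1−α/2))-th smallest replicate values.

α = 0.20; lower rank = 20 × 0.100 = 2; upper rank = 20 × 0.900 = 18.
The 2nd smallest replicate is 8.073; the 18th is 9.411.

(8.073, 9.411)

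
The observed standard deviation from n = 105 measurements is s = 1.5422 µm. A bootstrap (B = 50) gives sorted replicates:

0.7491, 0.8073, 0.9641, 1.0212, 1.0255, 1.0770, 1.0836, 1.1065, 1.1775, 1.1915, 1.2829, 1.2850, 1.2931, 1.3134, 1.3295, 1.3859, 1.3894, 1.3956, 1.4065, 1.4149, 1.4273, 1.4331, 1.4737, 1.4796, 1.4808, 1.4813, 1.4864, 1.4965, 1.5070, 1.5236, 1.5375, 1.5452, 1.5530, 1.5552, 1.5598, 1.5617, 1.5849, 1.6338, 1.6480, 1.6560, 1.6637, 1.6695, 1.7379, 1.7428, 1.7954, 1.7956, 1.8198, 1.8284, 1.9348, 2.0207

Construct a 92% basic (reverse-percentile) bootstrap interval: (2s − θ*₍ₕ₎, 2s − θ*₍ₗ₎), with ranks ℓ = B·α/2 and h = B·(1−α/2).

(1.2560, 2.2771)

Percentile endpoints at ranks 2 and 48: θ*₍2₎ = 0.8073, θ*₍48₎ = 1.8284.
Basic interval reflects these around s:
  lower = 2 × 1.5422 − 1.8284 = 1.2560
  upper = 2 × 1.5422 − 0.8073 = 2.2771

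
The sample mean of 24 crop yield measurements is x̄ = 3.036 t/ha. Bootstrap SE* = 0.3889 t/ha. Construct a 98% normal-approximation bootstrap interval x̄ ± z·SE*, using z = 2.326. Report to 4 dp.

(2.1314, 3.9406)

Margin = 2.326 × 0.3889 = 0.90458
Interval: 3.036 ± 0.90458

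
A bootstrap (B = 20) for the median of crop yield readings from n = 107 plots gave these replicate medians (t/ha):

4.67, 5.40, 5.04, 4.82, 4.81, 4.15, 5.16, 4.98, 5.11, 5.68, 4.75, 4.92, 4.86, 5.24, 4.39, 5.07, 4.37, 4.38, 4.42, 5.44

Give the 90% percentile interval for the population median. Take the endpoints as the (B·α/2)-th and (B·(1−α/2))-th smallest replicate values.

Sorted replicates: 4.15, 4.37, 4.38, 4.39, 4.42, 4.67, 4.75, 4.81, 4.82, 4.86, 4.92, 4.98, 5.04, 5.07, 5.11, 5.16, 5.24, 5.40, 5.44, 5.68
α = 0.10; lower rank = 20 × 0.050 = 1; upper rank = 20 × 0.950 = 19.
The 1st smallest replicate is 4.15; the 19th is 5.44.

(4.15, 5.44)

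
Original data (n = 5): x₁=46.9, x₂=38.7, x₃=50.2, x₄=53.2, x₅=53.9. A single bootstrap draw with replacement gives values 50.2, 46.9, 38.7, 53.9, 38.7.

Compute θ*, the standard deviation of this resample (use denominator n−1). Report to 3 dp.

θ* = 6.836

Mean = 45.6800; sum of squared deviations = 186.9280
s² = 186.9280 / 4 = 46.7320
s = √46.7320 = 6.836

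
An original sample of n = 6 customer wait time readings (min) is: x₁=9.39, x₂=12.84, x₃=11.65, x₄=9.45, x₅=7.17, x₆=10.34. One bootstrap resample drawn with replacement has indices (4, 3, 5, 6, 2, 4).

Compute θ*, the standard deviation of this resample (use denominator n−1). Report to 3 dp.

Resample values: 9.45, 11.65, 7.17, 10.34, 12.84, 9.45.
Mean = 10.1500; sum of squared deviations = 19.3826
s² = 19.3826 / 5 = 3.8765
s = √3.8765 = 1.969

θ* = 1.969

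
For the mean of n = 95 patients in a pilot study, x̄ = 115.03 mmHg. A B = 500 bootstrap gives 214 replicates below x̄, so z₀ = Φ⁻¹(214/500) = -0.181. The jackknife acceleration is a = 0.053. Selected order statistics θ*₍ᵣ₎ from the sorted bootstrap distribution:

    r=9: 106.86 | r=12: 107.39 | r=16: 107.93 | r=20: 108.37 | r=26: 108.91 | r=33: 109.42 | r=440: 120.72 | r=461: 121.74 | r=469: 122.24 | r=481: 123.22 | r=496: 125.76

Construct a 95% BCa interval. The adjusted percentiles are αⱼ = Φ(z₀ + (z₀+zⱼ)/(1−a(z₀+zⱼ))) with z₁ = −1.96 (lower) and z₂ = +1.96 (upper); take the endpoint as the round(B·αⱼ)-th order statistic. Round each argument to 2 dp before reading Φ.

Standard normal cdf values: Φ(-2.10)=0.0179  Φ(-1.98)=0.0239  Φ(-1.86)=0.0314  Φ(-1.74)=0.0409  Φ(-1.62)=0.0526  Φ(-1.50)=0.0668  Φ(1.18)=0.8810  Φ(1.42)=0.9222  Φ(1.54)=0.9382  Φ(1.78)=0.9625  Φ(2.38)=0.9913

(106.86, 123.22)

Lower: z₀ + z₁ = -0.181 + (-1.960) = -2.141; 1 − a(z₀+z₁) = 1 − (0.053)(-2.141) = 1.1135; argument = -0.181 + (-2.141)/1.1135 = -2.1038 → -2.10.
α₁ = Φ(-2.10) = 0.0179; rank = round(500 × 0.0179) = 9; θ*₍9₎ = 106.86.
Upper: z₀ + z₂ = 1.779; 1 − a(z₀+z₂) = 0.9057; argument = 1.7832 → 1.78; α₂ = 0.9625; rank = 481; θ*₍481₎ = 123.22.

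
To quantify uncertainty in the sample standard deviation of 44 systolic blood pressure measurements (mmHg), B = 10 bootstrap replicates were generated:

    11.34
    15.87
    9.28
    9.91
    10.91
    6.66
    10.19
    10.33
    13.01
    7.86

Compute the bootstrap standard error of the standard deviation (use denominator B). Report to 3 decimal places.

SE* = 2.443

Bootstrap SE is the standard deviation of the 10 replicate standard deviations.
Mean of replicates: (11.34 + 15.87 + 9.28 + 9.91 + 10.91 + 6.66 + 10.19 + 10.33 + 13.01 + 7.86) / 10 = 105.3600 / 10 = 10.5360
Sum of squared deviations: (+0.8040)² + (+5.3340)² + (−1.2560)² + (−0.6260)² + (+0.3740)² + (−3.8760)² + (−0.3460)² + (−0.2060)² + (+2.4740)² + (−2.6760)² = 59.6744
Variance = 59.6744 / 10 = 5.9674
SE* = √5.9674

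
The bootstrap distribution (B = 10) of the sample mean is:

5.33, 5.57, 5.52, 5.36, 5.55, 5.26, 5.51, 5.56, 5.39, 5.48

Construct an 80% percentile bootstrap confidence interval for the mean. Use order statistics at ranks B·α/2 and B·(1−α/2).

(5.26, 5.56)

Sorted replicates: 5.26, 5.33, 5.36, 5.39, 5.48, 5.51, 5.52, 5.55, 5.56, 5.57
α = 0.20; lower rank = 10 × 0.100 = 1; upper rank = 10 × 0.900 = 9.
The 1st smallest replicate is 5.26; the 9th is 5.56.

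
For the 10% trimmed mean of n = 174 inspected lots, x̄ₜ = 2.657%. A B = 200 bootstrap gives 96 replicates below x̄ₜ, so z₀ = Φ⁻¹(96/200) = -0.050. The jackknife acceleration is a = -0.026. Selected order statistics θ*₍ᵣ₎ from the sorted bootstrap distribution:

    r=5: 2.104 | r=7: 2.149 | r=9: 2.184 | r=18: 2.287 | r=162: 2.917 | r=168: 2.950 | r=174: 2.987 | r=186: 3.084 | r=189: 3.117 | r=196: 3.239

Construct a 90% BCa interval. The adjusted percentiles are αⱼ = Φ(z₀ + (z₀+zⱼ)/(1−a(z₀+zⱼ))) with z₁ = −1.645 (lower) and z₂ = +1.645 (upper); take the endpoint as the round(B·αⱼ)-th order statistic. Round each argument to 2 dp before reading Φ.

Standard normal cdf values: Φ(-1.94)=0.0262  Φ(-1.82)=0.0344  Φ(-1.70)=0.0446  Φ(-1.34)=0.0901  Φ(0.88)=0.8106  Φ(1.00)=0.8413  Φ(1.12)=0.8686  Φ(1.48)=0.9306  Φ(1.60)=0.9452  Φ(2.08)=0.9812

(2.149, 3.084)

Lower: z₀ + z₁ = -0.050 + (-1.645) = -1.695; 1 − a(z₀+z₁) = 1 − (-0.026)(-1.695) = 0.9559; argument = -0.050 + (-1.695)/0.9559 = -1.8231 → -1.82.
α₁ = Φ(-1.82) = 0.0344; rank = round(200 × 0.0344) = 7; θ*₍7₎ = 2.149.
Upper: z₀ + z₂ = 1.595; 1 − a(z₀+z₂) = 1.0415; argument = 1.4815 → 1.48; α₂ = 0.9306; rank = 186; θ*₍186₎ = 3.084.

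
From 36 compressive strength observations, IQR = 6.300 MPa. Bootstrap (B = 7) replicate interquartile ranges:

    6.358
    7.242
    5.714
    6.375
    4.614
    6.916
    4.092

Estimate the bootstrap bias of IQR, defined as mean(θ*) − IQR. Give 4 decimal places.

bias = −0.3984

mean(θ*) = (6.358 + 7.242 + 5.714 + 6.375 + 4.614 + 6.916 + 4.092) / 7 = 5.90157
bias = 5.90157 − 6.300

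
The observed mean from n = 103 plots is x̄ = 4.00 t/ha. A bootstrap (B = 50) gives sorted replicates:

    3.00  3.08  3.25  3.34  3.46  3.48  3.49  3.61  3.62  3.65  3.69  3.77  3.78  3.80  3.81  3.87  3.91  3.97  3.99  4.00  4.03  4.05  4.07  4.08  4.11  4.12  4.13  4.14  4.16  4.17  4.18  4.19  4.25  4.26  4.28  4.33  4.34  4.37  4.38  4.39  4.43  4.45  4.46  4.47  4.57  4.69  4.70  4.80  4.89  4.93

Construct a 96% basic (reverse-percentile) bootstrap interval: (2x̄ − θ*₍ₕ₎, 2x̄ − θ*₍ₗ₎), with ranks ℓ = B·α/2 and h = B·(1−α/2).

(3.11, 5.00)

Percentile endpoints at ranks 1 and 49: θ*₍1₎ = 3.00, θ*₍49₎ = 4.89.
Basic interval reflects these around x̄:
  lower = 2 × 4.00 − 4.89 = 3.11
  upper = 2 × 4.00 − 3.00 = 5.00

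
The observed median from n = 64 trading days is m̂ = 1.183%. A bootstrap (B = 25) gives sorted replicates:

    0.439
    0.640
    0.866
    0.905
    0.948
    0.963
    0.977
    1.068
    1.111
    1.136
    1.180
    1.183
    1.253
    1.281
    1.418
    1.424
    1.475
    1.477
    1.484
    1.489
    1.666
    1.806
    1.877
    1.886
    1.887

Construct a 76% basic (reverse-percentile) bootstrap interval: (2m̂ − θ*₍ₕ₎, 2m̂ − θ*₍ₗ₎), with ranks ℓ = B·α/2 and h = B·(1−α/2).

(0.560, 1.500)

Percentile endpoints at ranks 3 and 22: θ*₍3₎ = 0.866, θ*₍22₎ = 1.806.
Basic interval reflects these around m̂:
  lower = 2 × 1.183 − 1.806 = 0.560
  upper = 2 × 1.183 − 0.866 = 1.500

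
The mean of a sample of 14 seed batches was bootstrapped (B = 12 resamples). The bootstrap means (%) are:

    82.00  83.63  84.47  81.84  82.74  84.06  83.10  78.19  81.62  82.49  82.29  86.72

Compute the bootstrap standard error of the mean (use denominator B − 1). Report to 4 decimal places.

Bootstrap SE is the standard deviation of the 12 replicate means.
Mean of replicates: (82.00 + 83.63 + 84.47 + 81.84 + 82.74 + 84.06 + 83.10 + 78.19 + 81.62 + 82.49 + 82.29 + 86.72) / 12 = 993.15000 / 12 = 82.76250
Sum of squared deviations: (−0.76250)² + (+0.86750)² + (+1.70750)² + (−0.92250)² + (−0.02250)² + (+1.29750)² + (+0.33750)² + (−4.57250)² + (−1.14250)² + (−0.27250)² + (−0.47250)² + (+3.95750)² = 45.07082
Variance = 45.07082 / 11 = 4.09735
SE* = √4.09735

SE* = 2.0242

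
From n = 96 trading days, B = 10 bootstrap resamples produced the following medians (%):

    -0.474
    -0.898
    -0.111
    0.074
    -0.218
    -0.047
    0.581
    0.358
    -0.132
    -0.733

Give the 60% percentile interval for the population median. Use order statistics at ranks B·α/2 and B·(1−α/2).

(-0.733, 0.074)

Sorted replicates: -0.898, -0.733, -0.474, -0.218, -0.132, -0.111, -0.047, 0.074, 0.358, 0.581
α = 0.40; lower rank = 10 × 0.200 = 2; upper rank = 10 × 0.800 = 8.
The 2nd smallest replicate is -0.733; the 8th is 0.074.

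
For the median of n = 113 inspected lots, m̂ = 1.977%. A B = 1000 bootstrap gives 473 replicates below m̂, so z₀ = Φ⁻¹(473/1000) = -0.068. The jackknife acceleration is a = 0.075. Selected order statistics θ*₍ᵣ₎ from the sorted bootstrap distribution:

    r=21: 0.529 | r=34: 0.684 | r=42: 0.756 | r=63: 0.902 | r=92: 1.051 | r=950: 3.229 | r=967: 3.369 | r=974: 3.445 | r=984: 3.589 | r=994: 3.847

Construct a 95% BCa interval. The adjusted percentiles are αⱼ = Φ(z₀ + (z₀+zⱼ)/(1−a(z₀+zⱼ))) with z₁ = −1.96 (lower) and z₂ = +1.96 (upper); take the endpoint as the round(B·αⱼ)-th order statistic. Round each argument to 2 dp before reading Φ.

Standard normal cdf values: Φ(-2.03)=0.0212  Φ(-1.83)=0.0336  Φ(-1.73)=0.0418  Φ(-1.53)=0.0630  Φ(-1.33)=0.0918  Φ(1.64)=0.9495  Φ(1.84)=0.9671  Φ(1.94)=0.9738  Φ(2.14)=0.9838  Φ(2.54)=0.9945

Lower: z₀ + z₁ = -0.068 + (-1.960) = -2.028; 1 − a(z₀+z₁) = 1 − (0.075)(-2.028) = 1.1521; argument = -0.068 + (-2.028)/1.1521 = -1.8283 → -1.83.
α₁ = Φ(-1.83) = 0.0336; rank = round(1000 × 0.0336) = 34; θ*₍34₎ = 0.684.
Upper: z₀ + z₂ = 1.892; 1 − a(z₀+z₂) = 0.8581; argument = 2.1369 → 2.14; α₂ = 0.9838; rank = 984; θ*₍984₎ = 3.589.

(0.684, 3.589)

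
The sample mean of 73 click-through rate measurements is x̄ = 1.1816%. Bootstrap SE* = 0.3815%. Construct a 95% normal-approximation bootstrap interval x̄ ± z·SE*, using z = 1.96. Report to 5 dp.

Margin = 1.96 × 0.3815 = 0.747740
Interval: 1.1816 ± 0.747740

(0.43386, 1.92934)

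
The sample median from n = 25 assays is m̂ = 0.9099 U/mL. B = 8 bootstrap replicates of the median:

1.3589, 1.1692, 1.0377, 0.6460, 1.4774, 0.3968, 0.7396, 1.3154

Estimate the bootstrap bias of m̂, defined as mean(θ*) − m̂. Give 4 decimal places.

mean(θ*) = (1.3589 + 1.1692 + 1.0377 + 0.6460 + 1.4774 + 0.3968 + 0.7396 + 1.3154) / 8 = 1.01763
bias = 1.01763 − 0.9099

bias = +0.1077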